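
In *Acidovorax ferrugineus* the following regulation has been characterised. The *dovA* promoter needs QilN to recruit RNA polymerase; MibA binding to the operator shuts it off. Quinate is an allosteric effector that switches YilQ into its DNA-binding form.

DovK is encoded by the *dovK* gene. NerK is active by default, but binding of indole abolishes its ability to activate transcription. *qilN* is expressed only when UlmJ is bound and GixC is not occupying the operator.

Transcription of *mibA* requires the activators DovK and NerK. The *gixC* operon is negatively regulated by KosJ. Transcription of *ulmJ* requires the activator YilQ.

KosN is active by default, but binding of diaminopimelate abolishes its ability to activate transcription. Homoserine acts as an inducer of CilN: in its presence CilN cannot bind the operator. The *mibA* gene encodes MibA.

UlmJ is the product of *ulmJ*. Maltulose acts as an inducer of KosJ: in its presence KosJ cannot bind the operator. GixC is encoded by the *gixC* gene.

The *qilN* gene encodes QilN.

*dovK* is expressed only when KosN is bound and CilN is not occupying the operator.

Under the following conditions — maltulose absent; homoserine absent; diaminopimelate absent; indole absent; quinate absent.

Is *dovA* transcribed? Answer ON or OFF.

OFF

Maltulose is absent, so KosJ is active.
With repressor KosJ bound, *gixC* is not transcribed.
So GixC is not produced.
Quinate is absent, so YilQ is inactive.
Required activator YilQ is absent, so *ulmJ* is not transcribed.
So UlmJ is not produced.
Required activator UlmJ is absent, so *qilN* is not transcribed.
So QilN is not produced.
Homoserine is absent, so CilN is active.
Diaminopimelate is absent, so KosN is active.
With repressor CilN bound, *dovK* is not transcribed.
So DovK is not produced.
Indole is absent, so NerK is active.
Required activator DovK is absent, so *mibA* is not transcribed.
So MibA is not produced.
Required activator QilN is absent, so *dovA* is not transcribed.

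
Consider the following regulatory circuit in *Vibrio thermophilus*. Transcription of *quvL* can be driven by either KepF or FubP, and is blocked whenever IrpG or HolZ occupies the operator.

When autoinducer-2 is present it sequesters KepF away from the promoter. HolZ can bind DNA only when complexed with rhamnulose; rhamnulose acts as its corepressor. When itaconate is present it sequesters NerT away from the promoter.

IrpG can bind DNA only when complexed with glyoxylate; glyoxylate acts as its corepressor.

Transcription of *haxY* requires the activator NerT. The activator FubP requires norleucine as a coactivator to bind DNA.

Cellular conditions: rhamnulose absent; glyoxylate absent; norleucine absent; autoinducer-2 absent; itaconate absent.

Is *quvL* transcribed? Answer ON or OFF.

Autoinducer-2 is absent, so KepF is active.
Glyoxylate is absent, so IrpG is inactive.
Norleucine is absent, so FubP is inactive.
Rhamnulose is absent, so HolZ is inactive.
Activator KepF is present, so *quvL* is transcribed.

ON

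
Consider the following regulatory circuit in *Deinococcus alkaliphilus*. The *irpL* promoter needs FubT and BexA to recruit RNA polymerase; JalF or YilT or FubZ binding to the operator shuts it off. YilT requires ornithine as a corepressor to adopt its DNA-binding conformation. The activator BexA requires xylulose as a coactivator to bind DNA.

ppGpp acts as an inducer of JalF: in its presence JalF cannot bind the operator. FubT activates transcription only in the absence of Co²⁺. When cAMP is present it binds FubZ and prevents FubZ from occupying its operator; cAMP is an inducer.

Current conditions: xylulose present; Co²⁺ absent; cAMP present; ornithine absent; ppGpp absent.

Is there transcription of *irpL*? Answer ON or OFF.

ppGpp is absent, so JalF is active.
Co²⁺ is absent, so FubT is active.
Xylulose is present, so BexA is active.
Ornithine is absent, so YilT is inactive.
cAMP is present, so FubZ is inactive.
With repressor JalF bound, *irpL* is not transcribed.

OFF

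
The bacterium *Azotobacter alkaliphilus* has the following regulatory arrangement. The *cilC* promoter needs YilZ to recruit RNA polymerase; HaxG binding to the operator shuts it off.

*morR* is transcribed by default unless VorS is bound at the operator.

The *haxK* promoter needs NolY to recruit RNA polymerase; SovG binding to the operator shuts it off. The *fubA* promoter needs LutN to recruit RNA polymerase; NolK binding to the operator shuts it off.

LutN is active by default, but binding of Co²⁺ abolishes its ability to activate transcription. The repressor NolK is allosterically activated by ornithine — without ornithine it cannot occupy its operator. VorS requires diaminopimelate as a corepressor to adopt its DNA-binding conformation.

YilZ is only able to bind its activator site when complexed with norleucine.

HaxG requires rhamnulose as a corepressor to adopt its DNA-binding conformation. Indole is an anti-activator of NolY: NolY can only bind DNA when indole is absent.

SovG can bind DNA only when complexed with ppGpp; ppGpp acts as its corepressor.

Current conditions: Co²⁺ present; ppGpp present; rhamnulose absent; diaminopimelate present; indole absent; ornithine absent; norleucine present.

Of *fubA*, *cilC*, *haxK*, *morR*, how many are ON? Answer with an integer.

Co²⁺ is present, so LutN is inactive.
Ornithine is absent, so NolK is inactive.
Required activator LutN is absent, so *fubA* is not transcribed.
→ *fubA* is OFF.
Norleucine is present, so YilZ is active.
Rhamnulose is absent, so HaxG is inactive.
No repressor is bound and YilZ is active, so *cilC* is transcribed.
→ *cilC* is ON.
ppGpp is present, so SovG is active.
Indole is absent, so NolY is active.
With repressor SovG bound, *haxK* is not transcribed.
→ *haxK* is OFF.
Diaminopimelate is present, so VorS is active.
With repressor VorS bound, *morR* is not transcribed.
→ *morR* is OFF.
1 of the 4 genes is transcribed.

1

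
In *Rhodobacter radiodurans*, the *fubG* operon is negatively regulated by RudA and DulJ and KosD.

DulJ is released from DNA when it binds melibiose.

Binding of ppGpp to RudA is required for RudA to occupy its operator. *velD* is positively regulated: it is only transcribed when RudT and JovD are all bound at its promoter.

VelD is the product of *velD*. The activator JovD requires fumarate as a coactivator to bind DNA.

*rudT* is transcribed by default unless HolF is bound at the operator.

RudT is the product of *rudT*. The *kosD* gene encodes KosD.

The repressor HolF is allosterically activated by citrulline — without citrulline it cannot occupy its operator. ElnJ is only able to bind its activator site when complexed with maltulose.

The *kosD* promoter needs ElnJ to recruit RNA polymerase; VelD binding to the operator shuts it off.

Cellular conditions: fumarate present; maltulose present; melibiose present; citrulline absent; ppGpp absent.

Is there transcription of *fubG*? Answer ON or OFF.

ON

ppGpp is absent, so RudA is inactive.
Melibiose is present, so DulJ is inactive.
Citrulline is absent, so HolF is inactive.
With no repressor bound, *rudT* is transcribed.
So RudT is produced and active.
Fumarate is present, so JovD is active.
No repressor is bound and RudT and JovD are active, so *velD* is transcribed.
So VelD is produced and active.
Maltulose is present, so ElnJ is active.
With repressor VelD bound, *kosD* is not transcribed.
So KosD is not produced.
With no repressor bound, *fubG* is transcribed.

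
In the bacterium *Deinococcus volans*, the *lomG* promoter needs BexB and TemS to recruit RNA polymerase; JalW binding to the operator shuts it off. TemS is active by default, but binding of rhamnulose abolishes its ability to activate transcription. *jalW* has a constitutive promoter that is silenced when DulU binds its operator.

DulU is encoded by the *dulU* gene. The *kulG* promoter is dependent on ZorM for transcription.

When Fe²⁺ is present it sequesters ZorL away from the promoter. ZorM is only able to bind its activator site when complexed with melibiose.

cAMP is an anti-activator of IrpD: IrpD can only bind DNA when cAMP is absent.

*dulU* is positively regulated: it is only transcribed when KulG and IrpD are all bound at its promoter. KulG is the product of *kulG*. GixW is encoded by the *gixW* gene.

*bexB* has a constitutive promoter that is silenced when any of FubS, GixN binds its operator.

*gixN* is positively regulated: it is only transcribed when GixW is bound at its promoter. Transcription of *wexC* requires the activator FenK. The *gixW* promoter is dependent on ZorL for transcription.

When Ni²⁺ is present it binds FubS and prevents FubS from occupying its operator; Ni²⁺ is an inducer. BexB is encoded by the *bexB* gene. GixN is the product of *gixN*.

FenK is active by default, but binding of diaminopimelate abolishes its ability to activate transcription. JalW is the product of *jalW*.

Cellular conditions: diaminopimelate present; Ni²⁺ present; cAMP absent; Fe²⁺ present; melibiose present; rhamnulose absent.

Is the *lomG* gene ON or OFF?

ON

Melibiose is present, so ZorM is active.
No repressor is bound and ZorM is active, so *kulG* is transcribed.
So KulG is produced and active.
cAMP is absent, so IrpD is active.
No repressor is bound and KulG and IrpD are active, so *dulU* is transcribed.
So DulU is produced and active.
With repressor DulU bound, *jalW* is not transcribed.
So JalW is not produced.
Ni²⁺ is present, so FubS is inactive.
Fe²⁺ is present, so ZorL is inactive.
Required activator ZorL is absent, so *gixW* is not transcribed.
So GixW is not produced.
Required activator GixW is absent, so *gixN* is not transcribed.
So GixN is not produced.
With no repressor bound, *bexB* is transcribed.
So BexB is produced and active.
Rhamnulose is absent, so TemS is active.
No repressor is bound and BexB and TemS are active, so *lomG* is transcribed.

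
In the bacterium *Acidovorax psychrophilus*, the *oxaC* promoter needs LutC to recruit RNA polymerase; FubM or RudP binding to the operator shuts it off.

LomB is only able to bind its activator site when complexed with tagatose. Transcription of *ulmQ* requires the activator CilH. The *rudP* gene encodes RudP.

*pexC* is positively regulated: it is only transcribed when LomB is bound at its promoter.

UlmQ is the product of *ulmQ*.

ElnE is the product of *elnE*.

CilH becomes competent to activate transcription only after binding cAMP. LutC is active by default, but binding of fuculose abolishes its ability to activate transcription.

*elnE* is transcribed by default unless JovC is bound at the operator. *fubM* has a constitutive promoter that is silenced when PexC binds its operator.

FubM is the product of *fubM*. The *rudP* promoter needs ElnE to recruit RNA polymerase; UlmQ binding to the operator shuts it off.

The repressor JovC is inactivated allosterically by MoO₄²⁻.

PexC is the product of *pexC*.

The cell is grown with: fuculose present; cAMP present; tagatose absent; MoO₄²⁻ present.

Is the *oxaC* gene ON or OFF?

OFF

Fuculose is present, so LutC is inactive.
Tagatose is absent, so LomB is inactive.
Required activator LomB is absent, so *pexC* is not transcribed.
So PexC is not produced.
With no repressor bound, *fubM* is transcribed.
So FubM is produced and active.
MoO₄²⁻ is present, so JovC is inactive.
With no repressor bound, *elnE* is transcribed.
So ElnE is produced and active.
cAMP is present, so CilH is active.
No repressor is bound and CilH is active, so *ulmQ* is transcribed.
So UlmQ is produced and active.
With repressor UlmQ bound, *rudP* is not transcribed.
So RudP is not produced.
With repressor FubM bound, *oxaC* is not transcribed.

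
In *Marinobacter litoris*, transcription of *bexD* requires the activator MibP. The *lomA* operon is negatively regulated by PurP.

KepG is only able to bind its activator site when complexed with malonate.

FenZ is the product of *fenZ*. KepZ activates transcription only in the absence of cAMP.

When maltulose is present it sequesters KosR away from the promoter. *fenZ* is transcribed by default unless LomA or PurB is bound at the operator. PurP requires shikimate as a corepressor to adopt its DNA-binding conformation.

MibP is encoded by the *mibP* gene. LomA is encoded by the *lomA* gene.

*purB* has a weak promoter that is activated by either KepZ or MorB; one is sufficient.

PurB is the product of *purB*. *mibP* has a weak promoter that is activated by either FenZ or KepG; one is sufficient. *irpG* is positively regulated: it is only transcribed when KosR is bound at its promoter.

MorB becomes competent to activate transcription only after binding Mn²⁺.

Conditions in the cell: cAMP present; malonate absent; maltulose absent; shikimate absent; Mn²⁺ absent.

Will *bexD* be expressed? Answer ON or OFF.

OFF

Shikimate is absent, so PurP is inactive.
With no repressor bound, *lomA* is transcribed.
So LomA is produced and active.
cAMP is present, so KepZ is inactive.
Mn²⁺ is absent, so MorB is inactive.
No activator is available at the *purB* promoter, so *purB* is not transcribed.
So PurB is not produced.
With repressor LomA bound, *fenZ* is not transcribed.
So FenZ is not produced.
Malonate is absent, so KepG is inactive.
No activator is available at the *mibP* promoter, so *mibP* is not transcribed.
So MibP is not produced.
Required activator MibP is absent, so *bexD* is not transcribed.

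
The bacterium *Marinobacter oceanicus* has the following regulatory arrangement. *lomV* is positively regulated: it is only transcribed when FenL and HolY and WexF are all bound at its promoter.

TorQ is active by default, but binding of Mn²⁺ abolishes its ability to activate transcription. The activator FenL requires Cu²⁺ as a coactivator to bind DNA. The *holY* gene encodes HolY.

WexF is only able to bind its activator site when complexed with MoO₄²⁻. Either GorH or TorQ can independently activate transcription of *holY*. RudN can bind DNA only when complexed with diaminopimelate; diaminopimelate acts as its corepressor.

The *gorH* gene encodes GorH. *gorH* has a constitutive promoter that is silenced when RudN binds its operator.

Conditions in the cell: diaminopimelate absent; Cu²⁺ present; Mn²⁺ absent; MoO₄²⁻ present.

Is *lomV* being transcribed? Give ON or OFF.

ON

Cu²⁺ is present, so FenL is active.
Diaminopimelate is absent, so RudN is inactive.
With no repressor bound, *gorH* is transcribed.
So GorH is produced and active.
Mn²⁺ is absent, so TorQ is active.
Activator GorH is present, so *holY* is transcribed.
So HolY is produced and active.
MoO₄²⁻ is present, so WexF is active.
No repressor is bound and FenL and HolY and WexF are active, so *lomV* is transcribed.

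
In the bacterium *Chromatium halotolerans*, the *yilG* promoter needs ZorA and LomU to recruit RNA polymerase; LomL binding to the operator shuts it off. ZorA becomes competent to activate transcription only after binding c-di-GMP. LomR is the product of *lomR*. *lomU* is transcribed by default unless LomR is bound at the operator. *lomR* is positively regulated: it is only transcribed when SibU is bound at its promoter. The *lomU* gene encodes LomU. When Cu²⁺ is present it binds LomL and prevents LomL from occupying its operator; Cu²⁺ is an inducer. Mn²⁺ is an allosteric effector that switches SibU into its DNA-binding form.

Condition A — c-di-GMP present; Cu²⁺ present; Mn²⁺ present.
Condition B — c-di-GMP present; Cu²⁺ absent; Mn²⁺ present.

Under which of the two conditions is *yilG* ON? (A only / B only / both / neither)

Condition A:
c-di-GMP is present, so ZorA is active.
Cu²⁺ is present, so LomL is inactive.
Mn²⁺ is present, so SibU is active.
No repressor is bound and SibU is active, so *lomR* is transcribed.
So LomR is produced and active.
With repressor LomR bound, *lomU* is not transcribed.
So LomU is not produced.
Required activator LomU is absent, so *yilG* is not transcribed.
→ *yilG* is OFF in A.
Condition B:
c-di-GMP is present, so ZorA is active.
Cu²⁺ is absent, so LomL is active.
Mn²⁺ is present, so SibU is active.
No repressor is bound and SibU is active, so *lomR* is transcribed.
So LomR is produced and active.
With repressor LomR bound, *lomU* is not transcribed.
So LomU is not produced.
With repressor LomL bound, *yilG* is not transcribed.
→ *yilG* is OFF in B.

neither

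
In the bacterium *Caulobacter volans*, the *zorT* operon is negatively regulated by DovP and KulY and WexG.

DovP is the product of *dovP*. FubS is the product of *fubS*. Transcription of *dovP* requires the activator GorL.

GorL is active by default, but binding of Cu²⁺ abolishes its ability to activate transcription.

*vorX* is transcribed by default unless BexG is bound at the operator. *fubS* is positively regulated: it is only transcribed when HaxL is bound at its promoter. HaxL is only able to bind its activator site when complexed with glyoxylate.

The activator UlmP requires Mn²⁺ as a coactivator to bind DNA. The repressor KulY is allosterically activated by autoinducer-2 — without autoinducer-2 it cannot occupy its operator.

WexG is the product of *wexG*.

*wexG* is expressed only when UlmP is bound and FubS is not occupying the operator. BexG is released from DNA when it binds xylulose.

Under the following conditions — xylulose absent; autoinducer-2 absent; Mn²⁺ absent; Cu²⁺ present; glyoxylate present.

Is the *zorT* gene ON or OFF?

ON

Cu²⁺ is present, so GorL is inactive.
Required activator GorL is absent, so *dovP* is not transcribed.
So DovP is not produced.
Autoinducer-2 is absent, so KulY is inactive.
Glyoxylate is present, so HaxL is active.
No repressor is bound and HaxL is active, so *fubS* is transcribed.
So FubS is produced and active.
Mn²⁺ is absent, so UlmP is inactive.
With repressor FubS bound, *wexG* is not transcribed.
So WexG is not produced.
With no repressor bound, *zorT* is transcribed.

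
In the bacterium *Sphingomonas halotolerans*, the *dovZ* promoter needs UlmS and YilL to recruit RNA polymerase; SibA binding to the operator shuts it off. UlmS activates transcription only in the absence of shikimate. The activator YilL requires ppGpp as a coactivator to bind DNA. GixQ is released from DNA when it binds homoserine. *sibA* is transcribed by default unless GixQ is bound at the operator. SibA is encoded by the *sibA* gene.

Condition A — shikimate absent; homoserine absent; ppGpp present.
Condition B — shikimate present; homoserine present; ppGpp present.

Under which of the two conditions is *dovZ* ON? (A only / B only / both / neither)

Condition A:
Shikimate is absent, so UlmS is active.
Homoserine is absent, so GixQ is active.
With repressor GixQ bound, *sibA* is not transcribed.
So SibA is not produced.
ppGpp is present, so YilL is active.
No repressor is bound and UlmS and YilL are active, so *dovZ* is transcribed.
→ *dovZ* is ON in A.
Condition B:
Shikimate is present, so UlmS is inactive.
Homoserine is present, so GixQ is inactive.
With no repressor bound, *sibA* is transcribed.
So SibA is produced and active.
ppGpp is present, so YilL is active.
With repressor SibA bound, *dovZ* is not transcribed.
→ *dovZ* is OFF in B.

A only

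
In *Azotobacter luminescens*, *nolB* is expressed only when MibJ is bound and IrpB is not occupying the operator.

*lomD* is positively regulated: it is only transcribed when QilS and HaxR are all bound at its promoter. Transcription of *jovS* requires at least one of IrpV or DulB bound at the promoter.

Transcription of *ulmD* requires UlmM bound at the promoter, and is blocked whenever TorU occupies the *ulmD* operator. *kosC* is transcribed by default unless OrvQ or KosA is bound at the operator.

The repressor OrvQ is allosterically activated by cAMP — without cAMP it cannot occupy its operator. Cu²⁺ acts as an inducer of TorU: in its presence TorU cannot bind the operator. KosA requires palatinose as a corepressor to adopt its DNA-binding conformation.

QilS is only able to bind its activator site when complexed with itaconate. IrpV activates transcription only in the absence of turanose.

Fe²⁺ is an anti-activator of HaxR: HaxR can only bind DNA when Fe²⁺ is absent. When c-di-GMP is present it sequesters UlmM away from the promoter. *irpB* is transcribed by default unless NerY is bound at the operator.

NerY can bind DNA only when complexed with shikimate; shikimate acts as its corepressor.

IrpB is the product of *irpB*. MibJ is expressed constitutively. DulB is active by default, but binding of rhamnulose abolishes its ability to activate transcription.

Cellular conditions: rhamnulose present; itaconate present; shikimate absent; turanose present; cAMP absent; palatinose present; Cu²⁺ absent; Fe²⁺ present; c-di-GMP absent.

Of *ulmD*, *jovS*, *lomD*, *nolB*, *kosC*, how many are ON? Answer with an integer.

0

Cu²⁺ is absent, so TorU is active.
c-di-GMP is absent, so UlmM is active.
With repressor TorU bound, *ulmD* is not transcribed.
→ *ulmD* is OFF.
Turanose is present, so IrpV is inactive.
Rhamnulose is present, so DulB is inactive.
No activator is available at the *jovS* promoter, so *jovS* is not transcribed.
→ *jovS* is OFF.
Itaconate is present, so QilS is active.
Fe²⁺ is present, so HaxR is inactive.
Required activator HaxR is absent, so *lomD* is not transcribed.
→ *lomD* is OFF.
MibJ is produced constitutively and is active.
Shikimate is absent, so NerY is inactive.
With no repressor bound, *irpB* is transcribed.
So IrpB is produced and active.
With repressor IrpB bound, *nolB* is not transcribed.
→ *nolB* is OFF.
cAMP is absent, so OrvQ is inactive.
Palatinose is present, so KosA is active.
With repressor KosA bound, *kosC* is not transcribed.
→ *kosC* is OFF.
0 of the 5 genes are transcribed.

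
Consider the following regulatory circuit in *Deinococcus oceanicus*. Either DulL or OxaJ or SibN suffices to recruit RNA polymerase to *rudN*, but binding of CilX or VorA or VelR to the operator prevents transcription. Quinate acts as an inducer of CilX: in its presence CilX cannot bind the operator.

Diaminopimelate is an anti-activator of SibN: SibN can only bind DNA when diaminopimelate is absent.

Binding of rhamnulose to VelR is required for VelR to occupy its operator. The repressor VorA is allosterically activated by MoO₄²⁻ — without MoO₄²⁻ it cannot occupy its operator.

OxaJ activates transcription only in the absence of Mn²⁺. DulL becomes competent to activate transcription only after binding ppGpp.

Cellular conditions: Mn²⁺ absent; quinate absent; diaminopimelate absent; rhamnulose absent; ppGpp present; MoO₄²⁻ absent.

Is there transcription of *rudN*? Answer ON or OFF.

OFF

ppGpp is present, so DulL is active.
Mn²⁺ is absent, so OxaJ is active.
Diaminopimelate is absent, so SibN is active.
Quinate is absent, so CilX is active.
MoO₄²⁻ is absent, so VorA is inactive.
Rhamnulose is absent, so VelR is inactive.
With repressor CilX bound, *rudN* is not transcribed.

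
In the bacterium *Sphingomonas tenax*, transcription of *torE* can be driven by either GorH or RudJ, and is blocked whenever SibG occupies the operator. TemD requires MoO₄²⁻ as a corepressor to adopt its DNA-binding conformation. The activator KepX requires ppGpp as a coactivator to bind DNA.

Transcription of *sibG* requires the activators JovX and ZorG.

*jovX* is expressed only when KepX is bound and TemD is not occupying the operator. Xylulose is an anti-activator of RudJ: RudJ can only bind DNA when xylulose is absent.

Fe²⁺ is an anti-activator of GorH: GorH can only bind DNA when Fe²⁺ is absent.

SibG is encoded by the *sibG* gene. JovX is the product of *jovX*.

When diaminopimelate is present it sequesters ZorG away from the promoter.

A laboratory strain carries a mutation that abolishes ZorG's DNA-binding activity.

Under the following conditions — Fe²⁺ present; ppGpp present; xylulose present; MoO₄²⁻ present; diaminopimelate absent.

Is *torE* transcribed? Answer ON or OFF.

OFF

Fe²⁺ is present, so GorH is inactive.
Xylulose is present, so RudJ is inactive.
ppGpp is present, so KepX is active.
MoO₄²⁻ is present, so TemD is active.
With repressor TemD bound, *jovX* is not transcribed.
So JovX is not produced.
ZorG is non-functional in this strain, so it has no effect.
Required activator JovX is absent, so *sibG* is not transcribed.
So SibG is not produced.
No activator is available at the *torE* promoter, so *torE* is not transcribed.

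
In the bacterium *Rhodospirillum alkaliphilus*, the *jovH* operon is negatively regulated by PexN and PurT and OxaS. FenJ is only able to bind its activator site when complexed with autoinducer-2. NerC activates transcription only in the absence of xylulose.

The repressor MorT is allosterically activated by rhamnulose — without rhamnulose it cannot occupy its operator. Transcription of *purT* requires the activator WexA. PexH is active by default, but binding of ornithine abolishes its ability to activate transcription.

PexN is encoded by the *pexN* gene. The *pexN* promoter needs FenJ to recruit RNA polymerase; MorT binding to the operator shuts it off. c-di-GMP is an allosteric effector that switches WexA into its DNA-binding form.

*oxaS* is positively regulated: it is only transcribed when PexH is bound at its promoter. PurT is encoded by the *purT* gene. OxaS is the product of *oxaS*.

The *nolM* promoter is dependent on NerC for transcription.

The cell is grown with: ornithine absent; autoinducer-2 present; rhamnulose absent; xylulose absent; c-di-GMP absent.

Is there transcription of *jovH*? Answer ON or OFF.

OFF

Autoinducer-2 is present, so FenJ is active.
Rhamnulose is absent, so MorT is inactive.
No repressor is bound and FenJ is active, so *pexN* is transcribed.
So PexN is produced and active.
c-di-GMP is absent, so WexA is inactive.
Required activator WexA is absent, so *purT* is not transcribed.
So PurT is not produced.
Ornithine is absent, so PexH is active.
No repressor is bound and PexH is active, so *oxaS* is transcribed.
So OxaS is produced and active.
With repressor PexN bound, *jovH* is not transcribed.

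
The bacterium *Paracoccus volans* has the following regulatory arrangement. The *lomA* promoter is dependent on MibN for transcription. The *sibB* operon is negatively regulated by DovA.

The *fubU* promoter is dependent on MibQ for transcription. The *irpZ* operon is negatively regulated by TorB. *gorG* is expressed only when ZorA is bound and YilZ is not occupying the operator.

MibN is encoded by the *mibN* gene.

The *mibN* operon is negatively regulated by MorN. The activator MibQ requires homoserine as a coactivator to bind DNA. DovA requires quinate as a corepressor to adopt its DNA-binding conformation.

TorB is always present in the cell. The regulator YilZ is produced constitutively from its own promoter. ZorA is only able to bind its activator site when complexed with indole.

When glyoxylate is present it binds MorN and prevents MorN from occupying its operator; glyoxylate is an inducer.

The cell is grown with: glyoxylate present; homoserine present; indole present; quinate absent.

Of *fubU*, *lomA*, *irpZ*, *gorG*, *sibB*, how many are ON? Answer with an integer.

Homoserine is present, so MibQ is active.
No repressor is bound and MibQ is active, so *fubU* is transcribed.
→ *fubU* is ON.
Glyoxylate is present, so MorN is inactive.
With no repressor bound, *mibN* is transcribed.
So MibN is produced and active.
No repressor is bound and MibN is active, so *lomA* is transcribed.
→ *lomA* is ON.
TorB is produced constitutively and is active.
With repressor TorB bound, *irpZ* is not transcribed.
→ *irpZ* is OFF.
Indole is present, so ZorA is active.
YilZ is produced constitutively and is active.
With repressor YilZ bound, *gorG* is not transcribed.
→ *gorG* is OFF.
Quinate is absent, so DovA is inactive.
With no repressor bound, *sibB* is transcribed.
→ *sibB* is ON.
3 of the 5 genes are transcribed.

3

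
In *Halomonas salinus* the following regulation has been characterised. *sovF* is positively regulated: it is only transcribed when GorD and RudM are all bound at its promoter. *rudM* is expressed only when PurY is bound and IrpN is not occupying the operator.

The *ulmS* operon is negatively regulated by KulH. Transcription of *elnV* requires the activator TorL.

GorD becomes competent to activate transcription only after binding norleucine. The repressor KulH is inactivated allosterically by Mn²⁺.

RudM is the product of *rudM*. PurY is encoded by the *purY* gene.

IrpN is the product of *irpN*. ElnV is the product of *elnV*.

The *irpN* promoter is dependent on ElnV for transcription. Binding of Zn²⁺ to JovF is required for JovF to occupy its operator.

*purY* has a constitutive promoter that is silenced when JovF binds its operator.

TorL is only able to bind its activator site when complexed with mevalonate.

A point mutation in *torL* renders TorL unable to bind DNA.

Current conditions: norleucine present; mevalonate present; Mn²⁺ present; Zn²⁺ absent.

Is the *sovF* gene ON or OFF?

ON

Norleucine is present, so GorD is active.
TorL is non-functional in this strain, so it has no effect.
Required activator TorL is absent, so *elnV* is not transcribed.
So ElnV is not produced.
Required activator ElnV is absent, so *irpN* is not transcribed.
So IrpN is not produced.
Zn²⁺ is absent, so JovF is inactive.
With no repressor bound, *purY* is transcribed.
So PurY is produced and active.
No repressor is bound and PurY is active, so *rudM* is transcribed.
So RudM is produced and active.
No repressor is bound and GorD and RudM are active, so *sovF* is transcribed.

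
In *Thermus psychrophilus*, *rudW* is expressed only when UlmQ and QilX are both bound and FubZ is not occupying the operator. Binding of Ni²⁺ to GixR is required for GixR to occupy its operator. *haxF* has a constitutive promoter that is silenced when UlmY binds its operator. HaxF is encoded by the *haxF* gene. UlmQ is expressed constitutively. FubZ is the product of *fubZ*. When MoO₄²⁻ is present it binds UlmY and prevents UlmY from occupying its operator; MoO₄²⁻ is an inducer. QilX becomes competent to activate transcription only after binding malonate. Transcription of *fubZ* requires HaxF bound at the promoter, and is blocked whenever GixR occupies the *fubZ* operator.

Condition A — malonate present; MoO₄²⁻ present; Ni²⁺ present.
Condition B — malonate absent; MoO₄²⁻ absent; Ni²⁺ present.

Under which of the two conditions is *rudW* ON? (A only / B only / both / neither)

Condition A:
UlmQ is produced constitutively and is active.
Malonate is present, so QilX is active.
MoO₄²⁻ is present, so UlmY is inactive.
With no repressor bound, *haxF* is transcribed.
So HaxF is produced and active.
Ni²⁺ is present, so GixR is active.
With repressor GixR bound, *fubZ* is not transcribed.
So FubZ is not produced.
No repressor is bound and UlmQ and QilX are active, so *rudW* is transcribed.
→ *rudW* is ON in A.
Condition B:
UlmQ is produced constitutively and is active.
Malonate is absent, so QilX is inactive.
MoO₄²⁻ is absent, so UlmY is active.
With repressor UlmY bound, *haxF* is not transcribed.
So HaxF is not produced.
Ni²⁺ is present, so GixR is active.
With repressor GixR bound, *fubZ* is not transcribed.
So FubZ is not produced.
Required activator QilX is absent, so *rudW* is not transcribed.
→ *rudW* is OFF in B.

A only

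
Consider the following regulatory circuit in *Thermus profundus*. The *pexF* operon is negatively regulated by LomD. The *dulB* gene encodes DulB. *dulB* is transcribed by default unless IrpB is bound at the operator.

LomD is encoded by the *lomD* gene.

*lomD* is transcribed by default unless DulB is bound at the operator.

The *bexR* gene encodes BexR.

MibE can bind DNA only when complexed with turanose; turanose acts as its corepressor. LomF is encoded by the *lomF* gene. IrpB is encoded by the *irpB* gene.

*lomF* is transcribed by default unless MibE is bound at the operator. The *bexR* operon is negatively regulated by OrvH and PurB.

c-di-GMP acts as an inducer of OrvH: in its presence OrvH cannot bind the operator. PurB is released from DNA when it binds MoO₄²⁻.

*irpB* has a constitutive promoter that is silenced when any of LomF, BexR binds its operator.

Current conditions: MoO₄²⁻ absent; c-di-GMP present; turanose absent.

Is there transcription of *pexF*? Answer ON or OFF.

ON

Turanose is absent, so MibE is inactive.
With no repressor bound, *lomF* is transcribed.
So LomF is produced and active.
c-di-GMP is present, so OrvH is inactive.
MoO₄²⁻ is absent, so PurB is active.
With repressor PurB bound, *bexR* is not transcribed.
So BexR is not produced.
With repressor LomF bound, *irpB* is not transcribed.
So IrpB is not produced.
With no repressor bound, *dulB* is transcribed.
So DulB is produced and active.
With repressor DulB bound, *lomD* is not transcribed.
So LomD is not produced.
With no repressor bound, *pexF* is transcribed.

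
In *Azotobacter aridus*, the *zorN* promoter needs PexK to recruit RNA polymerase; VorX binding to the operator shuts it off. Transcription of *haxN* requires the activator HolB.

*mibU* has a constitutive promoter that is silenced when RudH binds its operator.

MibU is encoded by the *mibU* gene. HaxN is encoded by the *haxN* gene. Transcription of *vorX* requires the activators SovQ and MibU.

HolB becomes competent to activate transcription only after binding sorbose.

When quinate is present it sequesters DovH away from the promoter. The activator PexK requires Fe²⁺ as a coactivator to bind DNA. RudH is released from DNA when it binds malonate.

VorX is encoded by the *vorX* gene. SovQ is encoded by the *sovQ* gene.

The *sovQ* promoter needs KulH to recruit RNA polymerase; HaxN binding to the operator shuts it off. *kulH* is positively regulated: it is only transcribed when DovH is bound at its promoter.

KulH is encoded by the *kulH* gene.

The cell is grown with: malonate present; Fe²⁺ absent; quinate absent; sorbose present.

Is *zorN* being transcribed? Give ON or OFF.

OFF

Fe²⁺ is absent, so PexK is inactive.
Sorbose is present, so HolB is active.
No repressor is bound and HolB is active, so *haxN* is transcribed.
So HaxN is produced and active.
Quinate is absent, so DovH is active.
No repressor is bound and DovH is active, so *kulH* is transcribed.
So KulH is produced and active.
With repressor HaxN bound, *sovQ* is not transcribed.
So SovQ is not produced.
Malonate is present, so RudH is inactive.
With no repressor bound, *mibU* is transcribed.
So MibU is produced and active.
Required activator SovQ is absent, so *vorX* is not transcribed.
So VorX is not produced.
Required activator PexK is absent, so *zorN* is not transcribed.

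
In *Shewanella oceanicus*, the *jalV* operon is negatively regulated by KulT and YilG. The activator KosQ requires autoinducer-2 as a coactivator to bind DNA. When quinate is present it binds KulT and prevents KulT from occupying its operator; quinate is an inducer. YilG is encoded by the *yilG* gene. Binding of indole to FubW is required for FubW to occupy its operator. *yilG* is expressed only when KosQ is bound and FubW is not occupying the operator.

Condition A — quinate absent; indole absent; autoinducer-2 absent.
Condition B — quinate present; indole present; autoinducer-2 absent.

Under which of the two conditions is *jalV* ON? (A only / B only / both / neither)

B only

Condition A:
Quinate is absent, so KulT is active.
Indole is absent, so FubW is inactive.
Autoinducer-2 is absent, so KosQ is inactive.
Required activator KosQ is absent, so *yilG* is not transcribed.
So YilG is not produced.
With repressor KulT bound, *jalV* is not transcribed.
→ *jalV* is OFF in A.
Condition B:
Quinate is present, so KulT is inactive.
Indole is present, so FubW is active.
Autoinducer-2 is absent, so KosQ is inactive.
With repressor FubW bound, *yilG* is not transcribed.
So YilG is not produced.
With no repressor bound, *jalV* is transcribed.
→ *jalV* is ON in B.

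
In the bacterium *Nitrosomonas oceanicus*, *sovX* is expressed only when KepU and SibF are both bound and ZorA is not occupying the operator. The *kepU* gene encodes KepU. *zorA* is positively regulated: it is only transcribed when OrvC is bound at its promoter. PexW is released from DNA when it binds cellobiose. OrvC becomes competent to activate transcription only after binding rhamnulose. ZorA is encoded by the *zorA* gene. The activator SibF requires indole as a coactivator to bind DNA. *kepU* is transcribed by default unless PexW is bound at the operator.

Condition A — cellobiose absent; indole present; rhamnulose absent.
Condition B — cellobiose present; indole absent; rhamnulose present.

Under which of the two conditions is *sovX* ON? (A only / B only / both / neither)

neither

Condition A:
Cellobiose is absent, so PexW is active.
With repressor PexW bound, *kepU* is not transcribed.
So KepU is not produced.
Indole is present, so SibF is active.
Rhamnulose is absent, so OrvC is inactive.
Required activator OrvC is absent, so *zorA* is not transcribed.
So ZorA is not produced.
Required activator KepU is absent, so *sovX* is not transcribed.
→ *sovX* is OFF in A.
Condition B:
Cellobiose is present, so PexW is inactive.
With no repressor bound, *kepU* is transcribed.
So KepU is produced and active.
Indole is absent, so SibF is inactive.
Rhamnulose is present, so OrvC is active.
No repressor is bound and OrvC is active, so *zorA* is transcribed.
So ZorA is produced and active.
With repressor ZorA bound, *sovX* is not transcribed.
→ *sovX* is OFF in B.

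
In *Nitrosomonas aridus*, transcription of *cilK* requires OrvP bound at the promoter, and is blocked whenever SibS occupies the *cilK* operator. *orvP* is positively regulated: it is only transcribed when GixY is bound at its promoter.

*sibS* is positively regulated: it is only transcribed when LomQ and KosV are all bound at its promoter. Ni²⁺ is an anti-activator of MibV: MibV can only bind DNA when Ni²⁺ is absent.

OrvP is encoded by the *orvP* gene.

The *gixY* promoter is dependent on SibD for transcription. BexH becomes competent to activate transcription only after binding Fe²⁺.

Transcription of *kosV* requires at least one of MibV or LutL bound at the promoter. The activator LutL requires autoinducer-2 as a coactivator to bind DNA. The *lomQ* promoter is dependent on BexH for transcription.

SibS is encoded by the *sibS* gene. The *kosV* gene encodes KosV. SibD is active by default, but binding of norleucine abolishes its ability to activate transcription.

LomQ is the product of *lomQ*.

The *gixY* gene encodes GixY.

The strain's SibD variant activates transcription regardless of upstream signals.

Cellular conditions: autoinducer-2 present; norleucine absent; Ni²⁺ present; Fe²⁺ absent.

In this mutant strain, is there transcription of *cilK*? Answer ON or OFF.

ON

SibD is constitutively active in this strain.
No repressor is bound and SibD is active, so *gixY* is transcribed.
So GixY is produced and active.
No repressor is bound and GixY is active, so *orvP* is transcribed.
So OrvP is produced and active.
Fe²⁺ is absent, so BexH is inactive.
Required activator BexH is absent, so *lomQ* is not transcribed.
So LomQ is not produced.
Ni²⁺ is present, so MibV is inactive.
Autoinducer-2 is present, so LutL is active.
Activator LutL is present, so *kosV* is transcribed.
So KosV is produced and active.
Required activator LomQ is absent, so *sibS* is not transcribed.
So SibS is not produced.
No repressor is bound and OrvP is active, so *cilK* is transcribed.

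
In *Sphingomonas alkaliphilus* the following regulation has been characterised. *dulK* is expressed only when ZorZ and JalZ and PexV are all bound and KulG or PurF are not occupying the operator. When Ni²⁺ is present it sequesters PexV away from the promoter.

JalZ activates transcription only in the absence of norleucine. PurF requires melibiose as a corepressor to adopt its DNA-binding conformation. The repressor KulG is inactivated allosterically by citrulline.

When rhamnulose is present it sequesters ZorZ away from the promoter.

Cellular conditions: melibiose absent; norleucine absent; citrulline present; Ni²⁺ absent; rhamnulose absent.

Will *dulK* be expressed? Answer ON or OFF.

ON

Citrulline is present, so KulG is inactive.
Rhamnulose is absent, so ZorZ is active.
Norleucine is absent, so JalZ is active.
Melibiose is absent, so PurF is inactive.
Ni²⁺ is absent, so PexV is active.
No repressor is bound and ZorZ and JalZ and PexV are active, so *dulK* is transcribed.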